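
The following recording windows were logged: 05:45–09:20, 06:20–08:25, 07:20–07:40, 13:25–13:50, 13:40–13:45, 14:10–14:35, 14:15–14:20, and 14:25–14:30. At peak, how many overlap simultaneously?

3

Sweep endpoints in order; track running count of active intervals.
Peak of 3 reached at 07:20.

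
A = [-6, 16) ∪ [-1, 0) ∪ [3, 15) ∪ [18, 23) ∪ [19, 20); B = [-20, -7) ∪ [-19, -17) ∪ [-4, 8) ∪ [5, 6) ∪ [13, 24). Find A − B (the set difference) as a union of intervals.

[-6, -4) ∪ [8, 13)

Merge the first list: [-6, 16), [18, 23).
Merge the second list: [-20, -7), [-4, 8), [13, 24).
[-6, 16) with B removed leaves [-6, -4), [8, 13).
[18, 23) lies entirely inside B → drops out.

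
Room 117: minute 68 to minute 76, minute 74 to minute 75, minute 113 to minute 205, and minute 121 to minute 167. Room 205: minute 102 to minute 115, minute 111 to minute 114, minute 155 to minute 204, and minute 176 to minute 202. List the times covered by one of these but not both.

minute 68 to minute 76, minute 102 to minute 113, minute 115 to minute 155, minute 204 to minute 205

A, merged: minute 68 to minute 76, minute 113 to minute 205.
B, merged: minute 102 to minute 115, minute 155 to minute 204.
Only in the first: minute 68 to minute 76, minute 115 to minute 155, minute 204 to minute 205.
Only in the second: minute 102 to minute 113.
Together these are the periods covered by exactly one.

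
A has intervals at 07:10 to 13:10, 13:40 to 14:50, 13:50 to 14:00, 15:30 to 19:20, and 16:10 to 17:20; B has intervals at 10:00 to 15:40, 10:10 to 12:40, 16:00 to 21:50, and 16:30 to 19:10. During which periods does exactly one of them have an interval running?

07:10-10:00, 13:10-13:40, 14:50-15:30, 15:40-16:00, 19:20-21:50

First set merges to 07:10-13:10, 13:40-14:50, 15:30-19:20.
Second set merges to 10:00-15:40, 16:00-21:50.
Only in the first: 07:10-10:00, 15:40-16:00.
Only in the second: 13:10-13:40, 14:50-15:30, 19:20-21:50.
Together these are the periods covered by exactly one.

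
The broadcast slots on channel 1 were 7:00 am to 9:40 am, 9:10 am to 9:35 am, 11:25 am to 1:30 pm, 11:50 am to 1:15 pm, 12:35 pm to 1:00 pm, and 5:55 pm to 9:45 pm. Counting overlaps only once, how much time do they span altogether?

Merged: 7:00 am–9:40 am, 11:25 am–1:30 pm, 5:55 pm–9:45 pm.
Lengths: 2 h 40 min + 2 h 5 min + 3 h 50 min = 8 h 35 min.

8 h 35 min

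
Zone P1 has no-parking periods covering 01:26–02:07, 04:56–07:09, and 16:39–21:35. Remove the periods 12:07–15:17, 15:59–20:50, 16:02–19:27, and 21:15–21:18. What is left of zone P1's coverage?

01:26–02:07, 04:56–07:09, 20:50–21:15, 21:18–21:35

B, merged: 12:07–15:17, 15:59–20:50, 21:15–21:18.
01:26–02:07: no B overlap → unchanged.
04:56–07:09: no B overlap → unchanged.
16:39–21:35 minus B → 20:50–21:15, 21:18–21:35.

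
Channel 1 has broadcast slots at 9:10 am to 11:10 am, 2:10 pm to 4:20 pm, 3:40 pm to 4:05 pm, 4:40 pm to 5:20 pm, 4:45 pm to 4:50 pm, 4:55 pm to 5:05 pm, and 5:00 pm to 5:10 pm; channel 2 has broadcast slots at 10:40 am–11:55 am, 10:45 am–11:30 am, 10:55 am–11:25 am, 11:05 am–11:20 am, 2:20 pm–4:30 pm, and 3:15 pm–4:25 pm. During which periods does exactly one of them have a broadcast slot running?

9:10 am–10:40 am, 11:10 am–11:55 am, 2:10 pm–2:20 pm, 4:20 pm–4:30 pm, 4:40 pm–5:20 pm

A, merged: 9:10 am–11:10 am, 2:10 pm–4:20 pm, 4:40 pm–5:20 pm.
B, merged: 10:40 am–11:55 am, 2:20 pm–4:30 pm.
Only in the first: 9:10 am–10:40 am, 2:10 pm–2:20 pm, 4:40 pm–5:20 pm.
Only in the second: 11:10 am–11:55 am, 4:20 pm–4:30 pm.
Together these are the periods covered by exactly one.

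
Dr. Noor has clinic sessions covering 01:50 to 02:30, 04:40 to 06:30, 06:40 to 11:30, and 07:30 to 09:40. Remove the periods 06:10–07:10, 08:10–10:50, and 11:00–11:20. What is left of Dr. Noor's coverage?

Merge the first list: 01:50-02:30, 04:40-06:30, 06:40-11:30.
01:50-02:30: nothing removed.
04:40-06:30 \ B = 04:40-06:10.
06:40-11:30 \ B = 07:10-08:10, 10:50-11:00, 11:20-11:30.

01:50-02:30, 04:40-06:10, 07:10-08:10, 10:50-11:00, 11:20-11:30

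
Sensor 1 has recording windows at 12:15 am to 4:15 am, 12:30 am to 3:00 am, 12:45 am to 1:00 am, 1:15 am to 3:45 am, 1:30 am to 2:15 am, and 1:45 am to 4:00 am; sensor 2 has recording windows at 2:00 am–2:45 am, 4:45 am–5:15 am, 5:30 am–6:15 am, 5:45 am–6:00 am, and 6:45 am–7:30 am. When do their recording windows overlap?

2:00 am–2:45 am

A, merged: 12:15 am–4:15 am.
B, merged: 2:00 am–2:45 am, 4:45 am–5:15 am, 5:30 am–6:15 am, 6:45 am–7:30 am.
12:15 am–4:15 am ∩ B → 2:00 am–2:45 am.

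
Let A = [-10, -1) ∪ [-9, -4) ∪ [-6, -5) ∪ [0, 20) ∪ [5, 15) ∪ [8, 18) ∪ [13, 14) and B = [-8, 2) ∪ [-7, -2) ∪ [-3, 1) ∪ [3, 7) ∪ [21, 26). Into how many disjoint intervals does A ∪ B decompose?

2

Merge the first list: [-10, -1), [0, 20).
Merge the second list: [-8, 2), [3, 7), [21, 26).
A ∪ B = [-10, 20), [21, 26).
That is 2 disjoint pieces.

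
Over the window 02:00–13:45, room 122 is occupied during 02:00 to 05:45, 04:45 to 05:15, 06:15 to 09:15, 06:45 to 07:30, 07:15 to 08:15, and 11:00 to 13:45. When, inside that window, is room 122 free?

05:45–06:15, 09:15–11:00

Covered (merged): 02:00–05:45, 06:15–09:15, 11:00–13:45.
Uncovered inside 02:00–13:45: 05:45–06:15, 09:15–11:00.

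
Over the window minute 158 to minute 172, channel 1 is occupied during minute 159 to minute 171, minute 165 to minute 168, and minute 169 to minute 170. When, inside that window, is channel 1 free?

minute 158 to minute 159, minute 171 to minute 172

After merging, the occupied span is minute 159 to minute 171.
Complement within minute 158 to minute 172: minute 158 to minute 159, minute 171 to minute 172.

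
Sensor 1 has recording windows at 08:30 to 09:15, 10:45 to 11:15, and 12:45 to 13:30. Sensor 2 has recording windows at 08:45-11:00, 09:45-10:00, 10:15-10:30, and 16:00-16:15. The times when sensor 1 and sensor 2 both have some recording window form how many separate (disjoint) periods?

Merge the second list: 08:45-11:00, 16:00-16:15.
A ∩ B = 08:45-09:15, 10:45-11:00.
That is 2 disjoint pieces.

2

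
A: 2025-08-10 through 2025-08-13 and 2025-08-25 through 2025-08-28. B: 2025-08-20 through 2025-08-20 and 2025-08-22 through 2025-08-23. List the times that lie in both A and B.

2025-08-10 through 2025-08-13: no overlap with the second set.
2025-08-25 through 2025-08-28: no overlap with the second set.
No overlap.

none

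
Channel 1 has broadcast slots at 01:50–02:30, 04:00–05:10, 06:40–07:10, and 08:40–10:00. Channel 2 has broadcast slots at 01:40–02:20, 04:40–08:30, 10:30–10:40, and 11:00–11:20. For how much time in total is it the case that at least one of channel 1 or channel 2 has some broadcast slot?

A ∪ B = 01:40–02:30, 04:00–08:30, 08:40–10:00, 10:30–10:40, 11:00–11:20.
Total: 50 min + 4 h 30 min + 1 h 20 min + 10 min + 20 min = 7 h 10 min.

7 h 10 min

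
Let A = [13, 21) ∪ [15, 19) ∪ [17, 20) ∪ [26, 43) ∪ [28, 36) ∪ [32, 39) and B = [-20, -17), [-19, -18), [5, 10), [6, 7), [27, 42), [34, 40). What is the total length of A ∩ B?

Merge the first list: [13, 21), [26, 43).
Merge the second list: [-20, -17), [5, 10), [27, 42).
A ∩ B = [27, 42).
Total: 15.

15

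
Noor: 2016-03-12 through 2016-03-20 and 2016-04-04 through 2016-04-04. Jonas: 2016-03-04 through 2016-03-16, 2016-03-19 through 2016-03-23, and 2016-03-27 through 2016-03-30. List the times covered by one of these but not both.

A but not B: 2016-03-17 through 2016-03-18, 2016-04-04 through 2016-04-04.
B but not A: 2016-03-04 through 2016-03-11, 2016-03-21 through 2016-03-23, 2016-03-27 through 2016-03-30.
Combining gives A △ B.

2016-03-04 through 2016-03-11, 2016-03-17 through 2016-03-18, 2016-03-21 through 2016-03-23, 2016-03-27 through 2016-03-30, 2016-04-04 through 2016-04-04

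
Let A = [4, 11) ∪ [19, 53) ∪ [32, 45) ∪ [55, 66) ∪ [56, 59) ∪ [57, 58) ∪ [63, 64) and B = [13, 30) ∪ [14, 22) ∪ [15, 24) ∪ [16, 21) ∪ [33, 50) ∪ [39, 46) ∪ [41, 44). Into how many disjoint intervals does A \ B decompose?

Merge the first list: [4, 11), [19, 53), [55, 66).
Merge the second list: [13, 30), [33, 50).
A \ B = [4, 11), [30, 33), [50, 53), [55, 66).
That is 4 disjoint pieces.

4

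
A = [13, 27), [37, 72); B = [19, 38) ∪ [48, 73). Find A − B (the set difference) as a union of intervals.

[13, 19) ∪ [38, 48)

[13, 27) with B removed leaves [13, 19).
[37, 72) with B removed leaves [38, 48).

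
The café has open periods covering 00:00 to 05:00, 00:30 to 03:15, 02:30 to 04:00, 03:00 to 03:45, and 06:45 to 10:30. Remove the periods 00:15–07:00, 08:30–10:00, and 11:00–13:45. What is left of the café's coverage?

A, merged: 00:00–05:00, 06:45–10:30.
00:00–05:00 \ B = 00:00–00:15.
06:45–10:30 \ B = 07:00–08:30, 10:00–10:30.

00:00–00:15, 07:00–08:30, 10:00–10:30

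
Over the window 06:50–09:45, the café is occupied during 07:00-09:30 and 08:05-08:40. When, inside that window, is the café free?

Covered (merged): 07:00–09:30.
Gaps within 06:50–09:45: 06:50–07:00, 09:30–09:45.

06:50–07:00, 09:30–09:45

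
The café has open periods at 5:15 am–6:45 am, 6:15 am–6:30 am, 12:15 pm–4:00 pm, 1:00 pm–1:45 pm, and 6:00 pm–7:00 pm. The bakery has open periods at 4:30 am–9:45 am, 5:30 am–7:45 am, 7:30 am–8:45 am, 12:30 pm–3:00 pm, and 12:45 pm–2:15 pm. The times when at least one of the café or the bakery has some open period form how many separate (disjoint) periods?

3

Merge the first list: 5:15 am–6:45 am, 12:15 pm–4:00 pm, 6:00 pm–7:00 pm.
Merge the second list: 4:30 am–9:45 am, 12:30 pm–3:00 pm.
A ∪ B = 4:30 am–9:45 am, 12:15 pm–4:00 pm, 6:00 pm–7:00 pm.
That is 3 disjoint pieces.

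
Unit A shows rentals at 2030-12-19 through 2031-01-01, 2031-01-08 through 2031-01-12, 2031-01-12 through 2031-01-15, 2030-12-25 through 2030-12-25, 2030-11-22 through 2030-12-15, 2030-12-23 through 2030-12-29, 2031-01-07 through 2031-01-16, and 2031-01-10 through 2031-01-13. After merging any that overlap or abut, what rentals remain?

2030-11-22 through 2030-12-15, 2030-12-19 through 2031-01-01, 2031-01-07 through 2031-01-16

Sort by start: 2030-11-22 through 2030-12-15, 2030-12-19 through 2031-01-01, 2030-12-23 through 2030-12-29, 2030-12-25 through 2030-12-25, 2031-01-07 through 2031-01-16, 2031-01-08 through 2031-01-12, 2031-01-10 through 2031-01-13, 2031-01-12 through 2031-01-15.
2030-12-19 through 2031-01-01 is disjoint → start new block.
2030-12-23 through 2030-12-29 overlaps/touches 2030-12-19 through 2031-01-01 → extend to 2030-12-19 through 2031-01-01.
2030-12-25 through 2030-12-25 overlaps/touches 2030-12-19 through 2031-01-01 → extend to 2030-12-19 through 2031-01-01.
2031-01-07 through 2031-01-16 is disjoint → start new block.
2031-01-08 through 2031-01-12 overlaps/touches 2031-01-07 through 2031-01-16 → extend to 2031-01-07 through 2031-01-16.
2031-01-10 through 2031-01-13 overlaps/touches 2031-01-07 through 2031-01-16 → extend to 2031-01-07 through 2031-01-16.
2031-01-12 through 2031-01-15 overlaps/touches 2031-01-07 through 2031-01-16 → extend to 2031-01-07 through 2031-01-16.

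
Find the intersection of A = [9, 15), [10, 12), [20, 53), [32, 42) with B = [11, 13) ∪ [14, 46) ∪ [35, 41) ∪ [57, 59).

A, merged: [9, 15), [20, 53).
B, merged: [11, 13), [14, 46), [57, 59).
[9, 15) ∩ B → [11, 13), [14, 15).
[20, 53) ∩ B → [20, 46).

[11, 13) ∪ [14, 15) ∪ [20, 46)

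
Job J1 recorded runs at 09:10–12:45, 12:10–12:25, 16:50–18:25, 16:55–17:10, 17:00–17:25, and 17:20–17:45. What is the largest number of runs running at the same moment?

3

Walk the sorted start/end points keeping a running depth.
The depth first hits 3 at 17:00.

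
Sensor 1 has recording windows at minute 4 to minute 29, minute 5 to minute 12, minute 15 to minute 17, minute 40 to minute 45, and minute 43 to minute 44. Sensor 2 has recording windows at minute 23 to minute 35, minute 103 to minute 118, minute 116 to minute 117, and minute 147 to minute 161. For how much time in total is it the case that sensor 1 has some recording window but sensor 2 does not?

First set merges to minute 4 to minute 29, minute 40 to minute 45.
Second set merges to minute 23 to minute 35, minute 103 to minute 118, minute 147 to minute 161.
A \ B = minute 4 to minute 23, minute 40 to minute 45.
Total: 19 minutes + 5 minutes = 24 minutes.

24 minutes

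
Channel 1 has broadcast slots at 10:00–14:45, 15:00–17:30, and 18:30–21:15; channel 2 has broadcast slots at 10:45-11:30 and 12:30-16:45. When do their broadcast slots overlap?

10:00–14:45 meets the second set on 10:45–11:30, 12:30–14:45.
15:00–17:30 meets the second set on 15:00–16:45.
18:30–21:15: no overlap with the second set.

10:45–11:30, 12:30–14:45, 15:00–16:45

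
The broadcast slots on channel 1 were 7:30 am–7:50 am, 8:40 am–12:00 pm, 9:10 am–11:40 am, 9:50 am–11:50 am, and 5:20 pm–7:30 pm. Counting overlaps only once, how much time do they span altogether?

Merged: 7:30 am–7:50 am, 8:40 am–12:00 pm, 5:20 pm–7:30 pm.
Lengths: 20 min + 3 h 20 min + 2 h 10 min = 5 h 50 min.

5 h 50 min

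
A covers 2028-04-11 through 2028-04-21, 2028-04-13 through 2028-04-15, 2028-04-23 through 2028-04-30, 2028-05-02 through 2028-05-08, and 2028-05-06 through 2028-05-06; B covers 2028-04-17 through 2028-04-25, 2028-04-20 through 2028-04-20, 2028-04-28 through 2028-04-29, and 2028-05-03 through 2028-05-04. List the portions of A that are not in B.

Merge the first list: 2028-04-11 through 2028-04-21, 2028-04-23 through 2028-04-30, 2028-05-02 through 2028-05-08.
Merge the second list: 2028-04-17 through 2028-04-25, 2028-04-28 through 2028-04-29, 2028-05-03 through 2028-05-04.
2028-04-11 through 2028-04-21 \ B = 2028-04-11 through 2028-04-16.
2028-04-23 through 2028-04-30 \ B = 2028-04-26 through 2028-04-27, 2028-04-30 through 2028-04-30.
2028-05-02 through 2028-05-08 \ B = 2028-05-02 through 2028-05-02, 2028-05-05 through 2028-05-08.

2028-04-11 through 2028-04-16, 2028-04-26 through 2028-04-27, 2028-04-30 through 2028-04-30, 2028-05-02 through 2028-05-02, 2028-05-05 through 2028-05-08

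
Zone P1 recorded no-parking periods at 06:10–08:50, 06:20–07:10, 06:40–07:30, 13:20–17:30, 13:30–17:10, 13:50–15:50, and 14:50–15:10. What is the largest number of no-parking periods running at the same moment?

Sweep endpoints in order; track running count of active intervals.
Peak of 4 reached at 14:50.

4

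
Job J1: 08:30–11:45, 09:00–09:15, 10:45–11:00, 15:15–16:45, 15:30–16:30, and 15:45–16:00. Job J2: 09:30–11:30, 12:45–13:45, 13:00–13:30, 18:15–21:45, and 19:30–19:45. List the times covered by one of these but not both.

08:30–09:30, 11:30–11:45, 12:45–13:45, 15:15–16:45, 18:15–21:45

First set merges to 08:30–11:45, 15:15–16:45.
Second set merges to 09:30–11:30, 12:45–13:45, 18:15–21:45.
Only in the first: 08:30–09:30, 11:30–11:45, 15:15–16:45.
Only in the second: 12:45–13:45, 18:15–21:45.
Together these are the periods covered by exactly one.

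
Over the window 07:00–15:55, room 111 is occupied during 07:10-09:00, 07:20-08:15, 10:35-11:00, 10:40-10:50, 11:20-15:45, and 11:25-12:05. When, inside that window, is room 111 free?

The merged coverage is 07:10–09:00, 10:35–11:00, 11:20–15:45.
Uncovered inside 07:00–15:55: 07:00–07:10, 09:00–10:35, 11:00–11:20, 15:45–15:55.

07:00–07:10, 09:00–10:35, 11:00–11:20, 15:45–15:55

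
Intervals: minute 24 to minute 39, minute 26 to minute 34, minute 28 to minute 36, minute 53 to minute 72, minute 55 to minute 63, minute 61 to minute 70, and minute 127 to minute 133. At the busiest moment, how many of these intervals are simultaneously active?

Sweep endpoints in order; track running count of active intervals.
Peak of 3 reached at minute 28.

3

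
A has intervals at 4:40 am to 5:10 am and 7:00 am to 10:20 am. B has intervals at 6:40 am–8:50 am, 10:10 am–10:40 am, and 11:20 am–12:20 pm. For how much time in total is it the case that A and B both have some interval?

A ∩ B = 7:00 am–8:50 am, 10:10 am–10:20 am.
Total: 1 h 50 min + 10 min = 2 h.

2 h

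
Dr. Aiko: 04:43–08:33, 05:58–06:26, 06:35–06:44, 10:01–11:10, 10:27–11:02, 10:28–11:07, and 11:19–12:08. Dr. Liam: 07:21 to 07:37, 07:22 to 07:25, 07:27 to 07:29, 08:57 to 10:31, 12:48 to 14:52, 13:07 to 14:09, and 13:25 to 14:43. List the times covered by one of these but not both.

04:43–07:21, 07:37–08:33, 08:57–10:01, 10:31–11:10, 11:19–12:08, 12:48–14:52

First set merges to 04:43–08:33, 10:01–11:10, 11:19–12:08.
Second set merges to 07:21–07:37, 08:57–10:31, 12:48–14:52.
A \ B = 04:43–07:21, 07:37–08:33, 10:31–11:10, 11:19–12:08.
B \ A = 08:57–10:01, 12:48–14:52.
Union of the two gives the symmetric difference.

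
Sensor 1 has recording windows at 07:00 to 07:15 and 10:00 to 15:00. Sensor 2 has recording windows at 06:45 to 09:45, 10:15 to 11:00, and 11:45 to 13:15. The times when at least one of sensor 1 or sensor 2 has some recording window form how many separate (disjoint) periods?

2

A ∪ B = 06:45-09:45, 10:00-15:00.
That is 2 disjoint pieces.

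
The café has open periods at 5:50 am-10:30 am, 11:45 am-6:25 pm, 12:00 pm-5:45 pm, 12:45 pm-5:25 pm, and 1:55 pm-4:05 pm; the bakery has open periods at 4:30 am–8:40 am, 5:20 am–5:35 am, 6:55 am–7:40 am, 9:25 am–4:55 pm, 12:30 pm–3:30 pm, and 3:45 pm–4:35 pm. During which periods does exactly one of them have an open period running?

Merge the first list: 5:50 am-10:30 am, 11:45 am-6:25 pm.
Merge the second list: 4:30 am-8:40 am, 9:25 am-4:55 pm.
A \ B = 8:40 am-9:25 am, 4:55 pm-6:25 pm.
B \ A = 4:30 am-5:50 am, 10:30 am-11:45 am.
Union of the two gives the symmetric difference.

4:30 am-5:50 am, 8:40 am-9:25 am, 10:30 am-11:45 am, 4:55 pm-6:25 pm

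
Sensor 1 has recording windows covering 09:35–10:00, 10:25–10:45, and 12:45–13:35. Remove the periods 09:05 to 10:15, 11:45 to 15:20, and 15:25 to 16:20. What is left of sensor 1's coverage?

09:35-10:00 lies entirely inside B → drops out.
10:25-10:45 is untouched.
12:45-13:35 lies entirely inside B → drops out.

10:25-10:45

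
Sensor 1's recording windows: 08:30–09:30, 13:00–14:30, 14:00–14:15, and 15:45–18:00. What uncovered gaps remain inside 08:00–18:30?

08:00–08:30, 09:30–13:00, 14:30–15:45, 18:00–18:30

Covered (merged): 08:30–09:30, 13:00–14:30, 15:45–18:00.
Gaps within 08:00–18:30: 08:00–08:30, 09:30–13:00, 14:30–15:45, 18:00–18:30.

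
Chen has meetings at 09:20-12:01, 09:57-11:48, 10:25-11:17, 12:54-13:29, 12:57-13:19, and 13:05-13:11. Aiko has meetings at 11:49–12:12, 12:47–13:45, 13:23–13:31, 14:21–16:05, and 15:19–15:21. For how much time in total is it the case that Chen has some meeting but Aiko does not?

A, merged: 09:20–12:01, 12:54–13:29.
B, merged: 11:49–12:12, 12:47–13:45, 14:21–16:05.
A \ B = 09:20–11:49.
Total: 2 h 29 min.

2 h 29 min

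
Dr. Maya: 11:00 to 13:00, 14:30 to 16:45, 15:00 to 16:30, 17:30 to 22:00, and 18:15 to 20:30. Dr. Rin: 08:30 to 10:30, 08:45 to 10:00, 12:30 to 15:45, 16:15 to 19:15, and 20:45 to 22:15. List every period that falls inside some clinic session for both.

Merge the first list: 11:00–13:00, 14:30–16:45, 17:30–22:00.
Merge the second list: 08:30–10:30, 12:30–15:45, 16:15–19:15, 20:45–22:15.
11:00–13:00 ∩ B → 12:30–13:00.
14:30–16:45 ∩ B → 14:30–15:45, 16:15–16:45.
17:30–22:00 ∩ B → 17:30–19:15, 20:45–22:00.

12:30–13:00, 14:30–15:45, 16:15–16:45, 17:30–19:15, 20:45–22:00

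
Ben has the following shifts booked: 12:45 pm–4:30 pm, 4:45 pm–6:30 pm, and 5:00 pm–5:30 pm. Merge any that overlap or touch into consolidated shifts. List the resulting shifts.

4:45 pm-6:30 pm is disjoint → start new block.
5:00 pm-5:30 pm overlaps/touches 4:45 pm-6:30 pm → extend to 4:45 pm-6:30 pm.

12:45 pm-4:30 pm, 4:45 pm-6:30 pm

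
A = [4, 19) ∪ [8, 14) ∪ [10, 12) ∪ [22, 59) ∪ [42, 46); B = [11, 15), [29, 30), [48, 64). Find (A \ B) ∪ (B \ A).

[4, 11) ∪ [15, 19) ∪ [22, 29) ∪ [30, 48) ∪ [59, 64)

First set merges to [4, 19), [22, 59).
A but not B: [4, 11), [15, 19), [22, 29), [30, 48).
B but not A: [59, 64).
Combining gives A △ B.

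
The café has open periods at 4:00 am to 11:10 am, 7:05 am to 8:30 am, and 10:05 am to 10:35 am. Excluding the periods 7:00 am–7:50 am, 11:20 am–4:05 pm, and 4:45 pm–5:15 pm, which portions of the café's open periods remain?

4:00 am-7:00 am, 7:50 am-11:10 am

A, merged: 4:00 am-11:10 am.
4:00 am-11:10 am with B removed leaves 4:00 am-7:00 am, 7:50 am-11:10 am.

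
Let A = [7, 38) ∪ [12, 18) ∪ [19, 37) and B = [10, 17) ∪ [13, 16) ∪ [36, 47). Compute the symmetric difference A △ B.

Merge the first list: [7, 38).
Merge the second list: [10, 17), [36, 47).
A but not B: [7, 10), [17, 36).
B but not A: [38, 47).
Combining gives A △ B.

[7, 10) ∪ [17, 36) ∪ [38, 47)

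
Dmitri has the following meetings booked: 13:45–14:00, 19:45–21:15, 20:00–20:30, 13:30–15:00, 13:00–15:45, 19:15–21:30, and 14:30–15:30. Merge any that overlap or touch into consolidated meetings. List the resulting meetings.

13:00–15:45, 19:15–21:30

Sort by start: 13:00–15:45, 13:30–15:00, 13:45–14:00, 14:30–15:30, 19:15–21:30, 19:45–21:15, 20:00–20:30.
13:30–15:00 overlaps/touches 13:00–15:45 → extend to 13:00–15:45.
13:45–14:00 overlaps/touches 13:00–15:45 → extend to 13:00–15:45.
14:30–15:30 overlaps/touches 13:00–15:45 → extend to 13:00–15:45.
19:15–21:30 is disjoint → start new block.
19:45–21:15 overlaps/touches 19:15–21:30 → extend to 19:15–21:30.
20:00–20:30 overlaps/touches 19:15–21:30 → extend to 19:15–21:30.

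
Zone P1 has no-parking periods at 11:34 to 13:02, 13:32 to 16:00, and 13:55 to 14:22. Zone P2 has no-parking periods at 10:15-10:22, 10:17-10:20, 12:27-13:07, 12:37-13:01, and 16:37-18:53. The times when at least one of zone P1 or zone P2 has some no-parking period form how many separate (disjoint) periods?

4

Merge the first list: 11:34-13:02, 13:32-16:00.
Merge the second list: 10:15-10:22, 12:27-13:07, 16:37-18:53.
A ∪ B = 10:15-10:22, 11:34-13:07, 13:32-16:00, 16:37-18:53.
That is 4 disjoint pieces.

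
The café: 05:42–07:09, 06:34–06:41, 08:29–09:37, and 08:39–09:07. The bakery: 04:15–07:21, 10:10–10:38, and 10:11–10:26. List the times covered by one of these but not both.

First set merges to 05:42–07:09, 08:29–09:37.
Second set merges to 04:15–07:21, 10:10–10:38.
A but not B: 08:29–09:37.
B but not A: 04:15–05:42, 07:09–07:21, 10:10–10:38.
Combining gives A △ B.

04:15–05:42, 07:09–07:21, 08:29–09:37, 10:10–10:38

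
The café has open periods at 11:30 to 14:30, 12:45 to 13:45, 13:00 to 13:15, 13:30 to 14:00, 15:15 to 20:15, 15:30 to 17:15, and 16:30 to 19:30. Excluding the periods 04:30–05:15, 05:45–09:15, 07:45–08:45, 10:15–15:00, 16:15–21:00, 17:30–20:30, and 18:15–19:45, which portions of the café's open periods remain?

A, merged: 11:30–14:30, 15:15–20:15.
B, merged: 04:30–05:15, 05:45–09:15, 10:15–15:00, 16:15–21:00.
11:30–14:30 lies entirely inside B → drops out.
15:15–20:15 with B removed leaves 15:15–16:15.

15:15–16:15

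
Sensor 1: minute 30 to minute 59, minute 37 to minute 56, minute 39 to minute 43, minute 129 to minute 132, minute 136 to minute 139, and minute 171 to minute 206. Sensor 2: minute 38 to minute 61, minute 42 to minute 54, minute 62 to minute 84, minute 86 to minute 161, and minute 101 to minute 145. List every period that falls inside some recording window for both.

Merge the first list: minute 30 to minute 59, minute 129 to minute 132, minute 136 to minute 139, minute 171 to minute 206.
Merge the second list: minute 38 to minute 61, minute 62 to minute 84, minute 86 to minute 161.
minute 30 to minute 59 meets the second set on minute 38 to minute 59.
minute 129 to minute 132 meets the second set on minute 129 to minute 132.
minute 136 to minute 139 meets the second set on minute 136 to minute 139.
minute 171 to minute 206: no overlap with the second set.

minute 38 to minute 59, minute 129 to minute 132, minute 136 to minute 139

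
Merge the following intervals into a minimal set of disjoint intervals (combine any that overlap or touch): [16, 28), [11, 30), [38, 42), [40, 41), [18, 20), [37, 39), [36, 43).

[11, 30) ∪ [36, 43)

Sort by start: [11, 30), [16, 28), [18, 20), [36, 43), [37, 39), [38, 42), [40, 41).
[16, 28) overlaps/touches [11, 30) → extend to [11, 30).
[18, 20) overlaps/touches [11, 30) → extend to [11, 30).
[36, 43) is disjoint → start new block.
[37, 39) overlaps/touches [36, 43) → extend to [36, 43).
[38, 42) overlaps/touches [36, 43) → extend to [36, 43).
[40, 41) overlaps/touches [36, 43) → extend to [36, 43).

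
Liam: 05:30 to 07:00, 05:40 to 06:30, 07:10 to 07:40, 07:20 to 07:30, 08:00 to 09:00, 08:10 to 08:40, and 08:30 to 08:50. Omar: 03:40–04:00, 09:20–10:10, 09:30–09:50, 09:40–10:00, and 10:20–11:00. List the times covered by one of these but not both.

Merge the first list: 05:30-07:00, 07:10-07:40, 08:00-09:00.
Merge the second list: 03:40-04:00, 09:20-10:10, 10:20-11:00.
A \ B = 05:30-07:00, 07:10-07:40, 08:00-09:00.
B \ A = 03:40-04:00, 09:20-10:10, 10:20-11:00.
Union of the two gives the symmetric difference.

03:40-04:00, 05:30-07:00, 07:10-07:40, 08:00-09:00, 09:20-10:10, 10:20-11:00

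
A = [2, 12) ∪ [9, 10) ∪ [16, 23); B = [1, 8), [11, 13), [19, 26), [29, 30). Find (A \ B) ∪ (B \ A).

[1, 2) ∪ [8, 11) ∪ [12, 13) ∪ [16, 19) ∪ [23, 26) ∪ [29, 30)

First set merges to [2, 12), [16, 23).
A but not B: [8, 11), [16, 19).
B but not A: [1, 2), [12, 13), [23, 26), [29, 30).
Combining gives A △ B.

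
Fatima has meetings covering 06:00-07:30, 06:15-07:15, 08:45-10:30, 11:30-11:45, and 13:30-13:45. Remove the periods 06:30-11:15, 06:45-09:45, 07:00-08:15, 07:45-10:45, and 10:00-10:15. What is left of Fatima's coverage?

06:00-06:30, 11:30-11:45, 13:30-13:45

Merge the first list: 06:00-07:30, 08:45-10:30, 11:30-11:45, 13:30-13:45.
Merge the second list: 06:30-11:15.
06:00-07:30 \ B = 06:00-06:30.
08:45-10:30: entirely removed.
11:30-11:45: nothing removed.
13:30-13:45: nothing removed.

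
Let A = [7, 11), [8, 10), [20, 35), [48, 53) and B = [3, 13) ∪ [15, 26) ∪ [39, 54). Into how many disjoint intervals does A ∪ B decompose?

3

First set merges to [7, 11), [20, 35), [48, 53).
A ∪ B = [3, 13), [15, 35), [39, 54).
That is 3 disjoint pieces.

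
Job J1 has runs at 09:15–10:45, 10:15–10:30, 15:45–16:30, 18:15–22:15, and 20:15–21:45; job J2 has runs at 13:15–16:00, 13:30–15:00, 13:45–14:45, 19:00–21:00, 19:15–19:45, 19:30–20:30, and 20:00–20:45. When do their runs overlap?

15:45–16:00, 19:00–21:00

A, merged: 09:15–10:45, 15:45–16:30, 18:15–22:15.
B, merged: 13:15–16:00, 19:00–21:00.
09:15–10:45 falls entirely outside B.
15:45–16:30 overlaps B on 15:45–16:00.
18:15–22:15 overlaps B on 19:00–21:00.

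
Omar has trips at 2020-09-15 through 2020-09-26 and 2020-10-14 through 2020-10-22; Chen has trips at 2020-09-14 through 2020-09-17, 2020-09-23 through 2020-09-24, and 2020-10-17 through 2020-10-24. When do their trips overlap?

2020-09-15 through 2020-09-26 ∩ B → 2020-09-15 through 2020-09-17, 2020-09-23 through 2020-09-24.
2020-10-14 through 2020-10-22 ∩ B → 2020-10-17 through 2020-10-22.

2020-09-15 through 2020-09-17, 2020-09-23 through 2020-09-24, 2020-10-17 through 2020-10-22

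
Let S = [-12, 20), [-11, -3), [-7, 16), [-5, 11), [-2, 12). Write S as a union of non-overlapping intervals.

[-12, 20)

[-11, -3) overlaps/touches [-12, 20) → extend to [-12, 20).
[-7, 16) overlaps/touches [-12, 20) → extend to [-12, 20).
[-5, 11) overlaps/touches [-12, 20) → extend to [-12, 20).
[-2, 12) overlaps/touches [-12, 20) → extend to [-12, 20).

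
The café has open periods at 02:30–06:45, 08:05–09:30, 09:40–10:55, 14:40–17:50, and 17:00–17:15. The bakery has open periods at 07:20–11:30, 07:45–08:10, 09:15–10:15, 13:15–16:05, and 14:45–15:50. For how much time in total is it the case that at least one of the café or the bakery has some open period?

A, merged: 02:30-06:45, 08:05-09:30, 09:40-10:55, 14:40-17:50.
B, merged: 07:20-11:30, 13:15-16:05.
A ∪ B = 02:30-06:45, 07:20-11:30, 13:15-17:50.
Total: 4 h 15 min + 4 h 10 min + 4 h 35 min = 13 h.

13 h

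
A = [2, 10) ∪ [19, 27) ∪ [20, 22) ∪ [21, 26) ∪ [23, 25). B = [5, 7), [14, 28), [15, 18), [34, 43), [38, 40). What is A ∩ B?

[5, 7) ∪ [19, 27)

First set merges to [2, 10), [19, 27).
Second set merges to [5, 7), [14, 28), [34, 43).
[2, 10) overlaps B on [5, 7).
[19, 27) overlaps B on [19, 27).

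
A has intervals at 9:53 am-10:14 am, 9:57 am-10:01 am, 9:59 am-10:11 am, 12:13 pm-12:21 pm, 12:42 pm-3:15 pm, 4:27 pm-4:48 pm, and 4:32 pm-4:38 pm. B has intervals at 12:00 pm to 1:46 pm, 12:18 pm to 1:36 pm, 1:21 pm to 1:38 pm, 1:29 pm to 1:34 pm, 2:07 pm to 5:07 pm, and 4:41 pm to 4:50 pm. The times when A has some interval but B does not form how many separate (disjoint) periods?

Merge the first list: 9:53 am–10:14 am, 12:13 pm–12:21 pm, 12:42 pm–3:15 pm, 4:27 pm–4:48 pm.
Merge the second list: 12:00 pm–1:46 pm, 2:07 pm–5:07 pm.
A \ B = 9:53 am–10:14 am, 1:46 pm–2:07 pm.
That is 2 disjoint pieces.

2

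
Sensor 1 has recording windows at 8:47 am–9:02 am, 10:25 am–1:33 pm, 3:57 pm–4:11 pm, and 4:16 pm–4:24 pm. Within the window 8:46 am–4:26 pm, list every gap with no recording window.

Covered (merged): 8:47 am-9:02 am, 10:25 am-1:33 pm, 3:57 pm-4:11 pm, 4:16 pm-4:24 pm.
Gaps within 8:46 am-4:26 pm: 8:46 am-8:47 am, 9:02 am-10:25 am, 1:33 pm-3:57 pm, 4:11 pm-4:16 pm, 4:24 pm-4:26 pm.

8:46 am-8:47 am, 9:02 am-10:25 am, 1:33 pm-3:57 pm, 4:11 pm-4:16 pm, 4:24 pm-4:26 pm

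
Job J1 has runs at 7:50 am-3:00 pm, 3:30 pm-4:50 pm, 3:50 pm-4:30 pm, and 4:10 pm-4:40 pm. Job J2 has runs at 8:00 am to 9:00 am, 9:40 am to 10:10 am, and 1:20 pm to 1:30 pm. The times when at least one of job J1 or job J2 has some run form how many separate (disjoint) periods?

First set merges to 7:50 am–3:00 pm, 3:30 pm–4:50 pm.
A ∪ B = 7:50 am–3:00 pm, 3:30 pm–4:50 pm.
That is 2 disjoint pieces.

2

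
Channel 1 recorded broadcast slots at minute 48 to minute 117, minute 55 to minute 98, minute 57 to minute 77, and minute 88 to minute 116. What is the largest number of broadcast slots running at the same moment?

3

Sweep endpoints in order; track running count of active intervals.
Peak of 3 reached at minute 57.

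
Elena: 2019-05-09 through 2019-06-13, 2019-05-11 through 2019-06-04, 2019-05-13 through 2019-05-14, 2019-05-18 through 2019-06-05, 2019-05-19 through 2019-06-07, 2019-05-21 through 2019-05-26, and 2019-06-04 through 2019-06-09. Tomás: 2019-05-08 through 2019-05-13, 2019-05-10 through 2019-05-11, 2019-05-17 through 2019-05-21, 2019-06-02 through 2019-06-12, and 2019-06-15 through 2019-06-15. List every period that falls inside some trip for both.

Merge the first list: 2019-05-09 through 2019-06-13.
Merge the second list: 2019-05-08 through 2019-05-13, 2019-05-17 through 2019-05-21, 2019-06-02 through 2019-06-12, 2019-06-15 through 2019-06-15.
2019-05-09 through 2019-06-13 overlaps B on 2019-05-09 through 2019-05-13, 2019-05-17 through 2019-05-21, 2019-06-02 through 2019-06-12.

2019-05-09 through 2019-05-13, 2019-05-17 through 2019-05-21, 2019-06-02 through 2019-06-12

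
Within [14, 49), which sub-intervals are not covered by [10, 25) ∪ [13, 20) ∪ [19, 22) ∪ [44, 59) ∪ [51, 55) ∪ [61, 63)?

[25, 44)

The merged coverage is [10, 25), [44, 59), [61, 63).
Complement within [14, 49): [25, 44).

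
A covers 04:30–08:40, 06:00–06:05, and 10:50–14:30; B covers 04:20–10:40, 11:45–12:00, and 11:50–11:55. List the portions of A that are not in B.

10:50-11:45, 12:00-14:30

First set merges to 04:30-08:40, 10:50-14:30.
Second set merges to 04:20-10:40, 11:45-12:00.
04:30-08:40: entirely removed.
10:50-14:30 \ B = 10:50-11:45, 12:00-14:30.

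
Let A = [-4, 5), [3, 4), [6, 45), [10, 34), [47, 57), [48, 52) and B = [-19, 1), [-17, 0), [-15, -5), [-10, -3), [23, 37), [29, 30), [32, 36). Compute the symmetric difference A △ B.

Merge the first list: [-4, 5), [6, 45), [47, 57).
Merge the second list: [-19, 1), [23, 37).
A \ B = [1, 5), [6, 23), [37, 45), [47, 57).
B \ A = [-19, -4).
Union of the two gives the symmetric difference.

[-19, -4) ∪ [1, 5) ∪ [6, 23) ∪ [37, 45) ∪ [47, 57)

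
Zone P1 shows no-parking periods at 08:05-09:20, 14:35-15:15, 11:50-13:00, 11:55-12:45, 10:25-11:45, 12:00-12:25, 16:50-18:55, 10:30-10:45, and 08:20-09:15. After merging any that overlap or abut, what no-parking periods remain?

Sort by start: 08:05–09:20, 08:20–09:15, 10:25–11:45, 10:30–10:45, 11:50–13:00, 11:55–12:45, 12:00–12:25, 14:35–15:15, 16:50–18:55.
08:20–09:15 overlaps/touches 08:05–09:20 → extend to 08:05–09:20.
10:25–11:45 is disjoint → start new block.
10:30–10:45 overlaps/touches 10:25–11:45 → extend to 10:25–11:45.
11:50–13:00 is disjoint → start new block.
11:55–12:45 overlaps/touches 11:50–13:00 → extend to 11:50–13:00.
12:00–12:25 overlaps/touches 11:50–13:00 → extend to 11:50–13:00.
14:35–15:15 is disjoint → start new block.
16:50–18:55 is disjoint → start new block.

08:05–09:20, 10:25–11:45, 11:50–13:00, 14:35–15:15, 16:50–18:55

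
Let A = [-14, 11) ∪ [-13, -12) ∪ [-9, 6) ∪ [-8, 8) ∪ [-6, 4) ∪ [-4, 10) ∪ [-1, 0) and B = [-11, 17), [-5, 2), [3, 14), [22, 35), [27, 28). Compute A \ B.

A, merged: [-14, 11).
B, merged: [-11, 17), [22, 35).
[-14, 11) minus B → [-14, -11).

[-14, -11)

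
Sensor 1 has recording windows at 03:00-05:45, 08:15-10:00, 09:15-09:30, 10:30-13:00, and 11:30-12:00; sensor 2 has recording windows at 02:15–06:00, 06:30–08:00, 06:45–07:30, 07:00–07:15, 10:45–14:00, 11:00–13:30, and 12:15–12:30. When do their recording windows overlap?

A, merged: 03:00–05:45, 08:15–10:00, 10:30–13:00.
B, merged: 02:15–06:00, 06:30–08:00, 10:45–14:00.
03:00–05:45 overlaps B on 03:00–05:45.
08:15–10:00 falls entirely outside B.
10:30–13:00 overlaps B on 10:45–13:00.

03:00–05:45, 10:45–13:00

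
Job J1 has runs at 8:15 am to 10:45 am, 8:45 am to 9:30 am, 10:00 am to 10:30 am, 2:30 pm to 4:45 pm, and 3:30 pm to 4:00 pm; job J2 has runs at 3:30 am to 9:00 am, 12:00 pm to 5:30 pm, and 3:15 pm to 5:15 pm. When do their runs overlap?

8:15 am-9:00 am, 2:30 pm-4:45 pm

A, merged: 8:15 am-10:45 am, 2:30 pm-4:45 pm.
B, merged: 3:30 am-9:00 am, 12:00 pm-5:30 pm.
8:15 am-10:45 am meets the second set on 8:15 am-9:00 am.
2:30 pm-4:45 pm meets the second set on 2:30 pm-4:45 pm.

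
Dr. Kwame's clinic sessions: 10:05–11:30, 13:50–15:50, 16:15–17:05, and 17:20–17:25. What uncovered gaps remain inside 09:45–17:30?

The merged coverage is 10:05–11:30, 13:50–15:50, 16:15–17:05, 17:20–17:25.
Uncovered inside 09:45–17:30: 09:45–10:05, 11:30–13:50, 15:50–16:15, 17:05–17:20, 17:25–17:30.

09:45–10:05, 11:30–13:50, 15:50–16:15, 17:05–17:20, 17:25–17:30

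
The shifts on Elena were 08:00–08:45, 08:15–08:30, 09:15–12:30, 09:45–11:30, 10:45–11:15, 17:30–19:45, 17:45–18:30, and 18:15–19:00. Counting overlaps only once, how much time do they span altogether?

6 h 15 min

Merged: 08:00-08:45, 09:15-12:30, 17:30-19:45.
Lengths: 45 min + 3 h 15 min + 2 h 15 min = 6 h 15 min.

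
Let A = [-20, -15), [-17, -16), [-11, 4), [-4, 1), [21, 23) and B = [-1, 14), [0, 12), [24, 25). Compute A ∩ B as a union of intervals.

[-1, 4)

Merge the first list: [-20, -15), [-11, 4), [21, 23).
Merge the second list: [-1, 14), [24, 25).
[-20, -15) falls entirely outside B.
[-11, 4) overlaps B on [-1, 4).
[21, 23) falls entirely outside B.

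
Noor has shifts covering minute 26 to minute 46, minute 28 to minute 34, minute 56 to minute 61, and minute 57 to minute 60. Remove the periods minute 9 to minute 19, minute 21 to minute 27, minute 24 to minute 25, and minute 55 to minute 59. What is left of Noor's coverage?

First set merges to minute 26 to minute 46, minute 56 to minute 61.
Second set merges to minute 9 to minute 19, minute 21 to minute 27, minute 55 to minute 59.
minute 26 to minute 46 \ B = minute 27 to minute 46.
minute 56 to minute 61 \ B = minute 59 to minute 61.

minute 27 to minute 46, minute 59 to minute 61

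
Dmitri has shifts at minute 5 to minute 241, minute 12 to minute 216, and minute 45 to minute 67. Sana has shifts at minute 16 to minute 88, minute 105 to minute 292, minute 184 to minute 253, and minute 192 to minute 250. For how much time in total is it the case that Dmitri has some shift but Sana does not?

28 minutes

First set merges to minute 5 to minute 241.
Second set merges to minute 16 to minute 88, minute 105 to minute 292.
A \ B = minute 5 to minute 16, minute 88 to minute 105.
Total: 11 minutes + 17 minutes = 28 minutes.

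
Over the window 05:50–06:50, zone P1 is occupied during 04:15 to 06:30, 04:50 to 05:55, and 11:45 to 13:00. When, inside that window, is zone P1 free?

06:30–06:50

The merged coverage is 04:15–06:30, 11:45–13:00.
Complement within 05:50–06:50: 06:30–06:50.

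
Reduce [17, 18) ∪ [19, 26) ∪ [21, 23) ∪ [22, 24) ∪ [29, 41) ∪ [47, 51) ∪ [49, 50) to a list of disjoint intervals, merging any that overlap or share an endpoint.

[19, 26) is disjoint → start new block.
[21, 23) overlaps/touches [19, 26) → extend to [19, 26).
[22, 24) overlaps/touches [19, 26) → extend to [19, 26).
[29, 41) is disjoint → start new block.
[47, 51) is disjoint → start new block.
[49, 50) overlaps/touches [47, 51) → extend to [47, 51).

[17, 18) ∪ [19, 26) ∪ [29, 41) ∪ [47, 51)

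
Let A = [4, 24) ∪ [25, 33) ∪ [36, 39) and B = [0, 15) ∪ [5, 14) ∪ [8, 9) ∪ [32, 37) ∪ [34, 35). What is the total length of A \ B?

18

B, merged: [0, 15), [32, 37).
A \ B = [15, 24), [25, 32), [37, 39).
Total: 9 + 7 + 2 = 18.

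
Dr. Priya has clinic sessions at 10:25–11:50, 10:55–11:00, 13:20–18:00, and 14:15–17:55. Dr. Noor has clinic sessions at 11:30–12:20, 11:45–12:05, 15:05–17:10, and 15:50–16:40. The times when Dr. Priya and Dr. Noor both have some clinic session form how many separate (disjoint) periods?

A, merged: 10:25–11:50, 13:20–18:00.
B, merged: 11:30–12:20, 15:05–17:10.
A ∩ B = 11:30–11:50, 15:05–17:10.
That is 2 disjoint pieces.

2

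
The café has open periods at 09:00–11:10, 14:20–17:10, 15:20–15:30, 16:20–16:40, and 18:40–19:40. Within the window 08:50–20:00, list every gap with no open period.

The merged coverage is 09:00-11:10, 14:20-17:10, 18:40-19:40.
Gaps within 08:50-20:00: 08:50-09:00, 11:10-14:20, 17:10-18:40, 19:40-20:00.

08:50-09:00, 11:10-14:20, 17:10-18:40, 19:40-20:00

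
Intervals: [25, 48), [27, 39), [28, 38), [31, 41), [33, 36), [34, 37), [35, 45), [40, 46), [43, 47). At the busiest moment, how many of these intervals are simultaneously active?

Sweep endpoints in order; track running count of active intervals.
Peak of 7 reached at 35.

7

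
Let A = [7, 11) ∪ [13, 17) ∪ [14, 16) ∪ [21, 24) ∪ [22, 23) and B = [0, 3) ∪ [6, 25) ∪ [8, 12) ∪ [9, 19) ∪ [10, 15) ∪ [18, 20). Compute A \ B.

First set merges to [7, 11), [13, 17), [21, 24).
Second set merges to [0, 3), [6, 25).
[7, 11) lies entirely inside B → drops out.
[13, 17) lies entirely inside B → drops out.
[21, 24) lies entirely inside B → drops out.

none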